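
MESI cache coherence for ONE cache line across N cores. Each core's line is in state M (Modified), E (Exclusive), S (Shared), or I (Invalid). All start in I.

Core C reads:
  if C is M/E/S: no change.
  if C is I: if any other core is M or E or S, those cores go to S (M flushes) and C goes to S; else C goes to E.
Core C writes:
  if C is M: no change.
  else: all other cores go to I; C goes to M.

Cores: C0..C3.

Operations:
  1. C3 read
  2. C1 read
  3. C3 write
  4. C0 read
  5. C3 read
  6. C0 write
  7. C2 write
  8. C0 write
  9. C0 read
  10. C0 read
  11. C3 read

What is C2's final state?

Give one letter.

Op 1: C3 read [C3 read from I: no other sharers -> C3=E (exclusive)] -> [I,I,I,E]
Op 2: C1 read [C1 read from I: others=['C3=E'] -> C1=S, others downsized to S] -> [I,S,I,S]
Op 3: C3 write [C3 write: invalidate ['C1=S'] -> C3=M] -> [I,I,I,M]
Op 4: C0 read [C0 read from I: others=['C3=M'] -> C0=S, others downsized to S] -> [S,I,I,S]
Op 5: C3 read [C3 read: already in S, no change] -> [S,I,I,S]
Op 6: C0 write [C0 write: invalidate ['C3=S'] -> C0=M] -> [M,I,I,I]
Op 7: C2 write [C2 write: invalidate ['C0=M'] -> C2=M] -> [I,I,M,I]
Op 8: C0 write [C0 write: invalidate ['C2=M'] -> C0=M] -> [M,I,I,I]
Op 9: C0 read [C0 read: already in M, no change] -> [M,I,I,I]
Op 10: C0 read [C0 read: already in M, no change] -> [M,I,I,I]
Op 11: C3 read [C3 read from I: others=['C0=M'] -> C3=S, others downsized to S] -> [S,I,I,S]

Answer: I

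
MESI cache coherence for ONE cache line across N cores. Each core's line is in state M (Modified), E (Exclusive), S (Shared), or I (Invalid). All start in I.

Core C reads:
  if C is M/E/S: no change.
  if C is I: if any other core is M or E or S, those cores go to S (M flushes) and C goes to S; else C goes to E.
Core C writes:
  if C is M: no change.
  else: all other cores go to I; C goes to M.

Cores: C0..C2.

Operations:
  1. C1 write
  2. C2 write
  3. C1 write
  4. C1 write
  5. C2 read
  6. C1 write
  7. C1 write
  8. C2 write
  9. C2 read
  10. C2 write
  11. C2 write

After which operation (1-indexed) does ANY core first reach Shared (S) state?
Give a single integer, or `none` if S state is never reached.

Answer: 5

Derivation:
Op 1: C1 write [C1 write: invalidate none -> C1=M] -> [I,M,I]
Op 2: C2 write [C2 write: invalidate ['C1=M'] -> C2=M] -> [I,I,M]
Op 3: C1 write [C1 write: invalidate ['C2=M'] -> C1=M] -> [I,M,I]
Op 4: C1 write [C1 write: already M (modified), no change] -> [I,M,I]
Op 5: C2 read [C2 read from I: others=['C1=M'] -> C2=S, others downsized to S] -> [I,S,S]
  -> First S state at op 5; remaining ops need not be traced.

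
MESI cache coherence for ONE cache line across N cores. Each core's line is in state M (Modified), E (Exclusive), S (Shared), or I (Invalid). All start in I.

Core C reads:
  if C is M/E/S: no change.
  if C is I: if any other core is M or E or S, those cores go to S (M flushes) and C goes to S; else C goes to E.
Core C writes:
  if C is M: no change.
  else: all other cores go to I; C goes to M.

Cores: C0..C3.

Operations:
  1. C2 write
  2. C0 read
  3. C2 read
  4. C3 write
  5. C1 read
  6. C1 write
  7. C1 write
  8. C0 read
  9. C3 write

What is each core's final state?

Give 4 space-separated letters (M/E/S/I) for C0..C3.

Answer: I I I M

Derivation:
Op 1: C2 write [C2 write: invalidate none -> C2=M] -> [I,I,M,I]
Op 2: C0 read [C0 read from I: others=['C2=M'] -> C0=S, others downsized to S] -> [S,I,S,I]
Op 3: C2 read [C2 read: already in S, no change] -> [S,I,S,I]
Op 4: C3 write [C3 write: invalidate ['C0=S', 'C2=S'] -> C3=M] -> [I,I,I,M]
Op 5: C1 read [C1 read from I: others=['C3=M'] -> C1=S, others downsized to S] -> [I,S,I,S]
Op 6: C1 write [C1 write: invalidate ['C3=S'] -> C1=M] -> [I,M,I,I]
Op 7: C1 write [C1 write: already M (modified), no change] -> [I,M,I,I]
Op 8: C0 read [C0 read from I: others=['C1=M'] -> C0=S, others downsized to S] -> [S,S,I,I]
Op 9: C3 write [C3 write: invalidate ['C0=S', 'C1=S'] -> C3=M] -> [I,I,I,M]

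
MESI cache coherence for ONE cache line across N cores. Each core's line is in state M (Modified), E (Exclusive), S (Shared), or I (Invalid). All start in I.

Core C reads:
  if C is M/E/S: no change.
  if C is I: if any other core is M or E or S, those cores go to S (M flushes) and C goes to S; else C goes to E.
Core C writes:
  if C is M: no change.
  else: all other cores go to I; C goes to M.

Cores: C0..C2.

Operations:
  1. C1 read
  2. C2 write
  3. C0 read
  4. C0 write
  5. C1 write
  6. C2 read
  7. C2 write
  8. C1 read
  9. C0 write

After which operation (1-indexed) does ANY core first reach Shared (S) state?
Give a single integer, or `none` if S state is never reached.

Op 1: C1 read [C1 read from I: no other sharers -> C1=E (exclusive)] -> [I,E,I]
Op 2: C2 write [C2 write: invalidate ['C1=E'] -> C2=M] -> [I,I,M]
Op 3: C0 read [C0 read from I: others=['C2=M'] -> C0=S, others downsized to S] -> [S,I,S]
  -> First S state at op 3; remaining ops need not be traced.

Answer: 3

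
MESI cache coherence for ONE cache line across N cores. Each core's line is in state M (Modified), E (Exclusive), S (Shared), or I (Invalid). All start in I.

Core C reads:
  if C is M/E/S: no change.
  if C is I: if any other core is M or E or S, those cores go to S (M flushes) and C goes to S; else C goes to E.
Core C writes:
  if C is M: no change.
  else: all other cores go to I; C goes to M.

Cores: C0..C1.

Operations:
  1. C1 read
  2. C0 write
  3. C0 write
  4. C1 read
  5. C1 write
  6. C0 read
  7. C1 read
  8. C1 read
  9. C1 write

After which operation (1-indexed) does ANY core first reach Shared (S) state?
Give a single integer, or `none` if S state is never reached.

Op 1: C1 read [C1 read from I: no other sharers -> C1=E (exclusive)] -> [I,E]
Op 2: C0 write [C0 write: invalidate ['C1=E'] -> C0=M] -> [M,I]
Op 3: C0 write [C0 write: already M (modified), no change] -> [M,I]
Op 4: C1 read [C1 read from I: others=['C0=M'] -> C1=S, others downsized to S] -> [S,S]
  -> First S state at op 4; remaining ops need not be traced.

Answer: 4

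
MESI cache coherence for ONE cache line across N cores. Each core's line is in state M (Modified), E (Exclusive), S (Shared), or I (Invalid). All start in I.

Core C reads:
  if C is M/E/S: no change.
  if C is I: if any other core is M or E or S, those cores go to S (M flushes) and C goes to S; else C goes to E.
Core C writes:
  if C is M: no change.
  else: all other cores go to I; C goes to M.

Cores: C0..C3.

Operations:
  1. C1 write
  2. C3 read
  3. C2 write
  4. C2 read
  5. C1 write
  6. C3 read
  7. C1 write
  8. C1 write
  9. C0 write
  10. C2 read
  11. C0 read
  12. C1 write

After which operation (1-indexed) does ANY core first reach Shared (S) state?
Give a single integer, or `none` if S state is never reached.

Answer: 2

Derivation:
Op 1: C1 write [C1 write: invalidate none -> C1=M] -> [I,M,I,I]
Op 2: C3 read [C3 read from I: others=['C1=M'] -> C3=S, others downsized to S] -> [I,S,I,S]
  -> First S state at op 2; remaining ops need not be traced.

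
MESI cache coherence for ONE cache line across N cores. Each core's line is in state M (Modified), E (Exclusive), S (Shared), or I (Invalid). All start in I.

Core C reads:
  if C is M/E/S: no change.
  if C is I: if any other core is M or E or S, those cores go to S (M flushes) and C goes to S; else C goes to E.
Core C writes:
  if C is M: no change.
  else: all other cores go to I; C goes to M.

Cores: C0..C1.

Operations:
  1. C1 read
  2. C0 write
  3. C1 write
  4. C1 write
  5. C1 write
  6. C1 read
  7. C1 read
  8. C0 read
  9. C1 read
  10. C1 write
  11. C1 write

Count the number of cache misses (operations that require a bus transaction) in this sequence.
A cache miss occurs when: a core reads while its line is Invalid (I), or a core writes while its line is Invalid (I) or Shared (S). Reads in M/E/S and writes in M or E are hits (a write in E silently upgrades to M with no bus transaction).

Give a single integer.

Answer: 5

Derivation:
Op 1: C1 read [C1 read from I: no other sharers -> C1=E (exclusive)] -> [I,E] [MISS #1: read from I]
Op 2: C0 write [C0 write: invalidate ['C1=E'] -> C0=M] -> [M,I] [MISS #2: write from I]
Op 3: C1 write [C1 write: invalidate ['C0=M'] -> C1=M] -> [I,M] [MISS #3: write from I]
Op 4: C1 write [C1 write: already M (modified), no change] -> [I,M] [hit: write from M]
Op 5: C1 write [C1 write: already M (modified), no change] -> [I,M] [hit: write from M]
Op 6: C1 read [C1 read: already in M, no change] -> [I,M] [hit: read from M]
Op 7: C1 read [C1 read: already in M, no change] -> [I,M] [hit: read from M]
Op 8: C0 read [C0 read from I: others=['C1=M'] -> C0=S, others downsized to S] -> [S,S] [MISS #4: read from I]
Op 9: C1 read [C1 read: already in S, no change] -> [S,S] [hit: read from S]
Op 10: C1 write [C1 write: invalidate ['C0=S'] -> C1=M] -> [I,M] [MISS #5: write from S]
Op 11: C1 write [C1 write: already M (modified), no change] -> [I,M] [hit: write from M]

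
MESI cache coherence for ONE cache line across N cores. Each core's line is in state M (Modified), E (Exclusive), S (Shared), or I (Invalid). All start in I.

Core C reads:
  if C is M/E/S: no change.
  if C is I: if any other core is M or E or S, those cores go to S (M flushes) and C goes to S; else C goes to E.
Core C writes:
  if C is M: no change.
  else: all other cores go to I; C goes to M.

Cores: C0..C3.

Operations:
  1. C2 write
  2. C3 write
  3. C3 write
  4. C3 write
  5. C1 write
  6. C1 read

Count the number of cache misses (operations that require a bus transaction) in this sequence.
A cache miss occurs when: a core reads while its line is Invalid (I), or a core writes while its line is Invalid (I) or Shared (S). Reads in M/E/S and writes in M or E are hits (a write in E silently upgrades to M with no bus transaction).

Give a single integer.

Op 1: C2 write [C2 write: invalidate none -> C2=M] -> [I,I,M,I] [MISS #1: write from I]
Op 2: C3 write [C3 write: invalidate ['C2=M'] -> C3=M] -> [I,I,I,M] [MISS #2: write from I]
Op 3: C3 write [C3 write: already M (modified), no change] -> [I,I,I,M] [hit: write from M]
Op 4: C3 write [C3 write: already M (modified), no change] -> [I,I,I,M] [hit: write from M]
Op 5: C1 write [C1 write: invalidate ['C3=M'] -> C1=M] -> [I,M,I,I] [MISS #3: write from I]
Op 6: C1 read [C1 read: already in M, no change] -> [I,M,I,I] [hit: read from M]

Answer: 3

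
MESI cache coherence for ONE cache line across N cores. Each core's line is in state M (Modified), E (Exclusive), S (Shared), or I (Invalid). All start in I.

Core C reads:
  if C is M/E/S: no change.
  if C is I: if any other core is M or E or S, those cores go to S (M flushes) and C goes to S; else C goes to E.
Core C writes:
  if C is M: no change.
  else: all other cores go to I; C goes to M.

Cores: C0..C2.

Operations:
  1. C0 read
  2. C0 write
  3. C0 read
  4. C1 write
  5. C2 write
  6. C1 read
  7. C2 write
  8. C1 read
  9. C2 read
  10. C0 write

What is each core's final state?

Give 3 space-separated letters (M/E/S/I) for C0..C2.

Op 1: C0 read [C0 read from I: no other sharers -> C0=E (exclusive)] -> [E,I,I]
Op 2: C0 write [C0 write: invalidate none -> C0=M] -> [M,I,I]
Op 3: C0 read [C0 read: already in M, no change] -> [M,I,I]
Op 4: C1 write [C1 write: invalidate ['C0=M'] -> C1=M] -> [I,M,I]
Op 5: C2 write [C2 write: invalidate ['C1=M'] -> C2=M] -> [I,I,M]
Op 6: C1 read [C1 read from I: others=['C2=M'] -> C1=S, others downsized to S] -> [I,S,S]
Op 7: C2 write [C2 write: invalidate ['C1=S'] -> C2=M] -> [I,I,M]
Op 8: C1 read [C1 read from I: others=['C2=M'] -> C1=S, others downsized to S] -> [I,S,S]
Op 9: C2 read [C2 read: already in S, no change] -> [I,S,S]
Op 10: C0 write [C0 write: invalidate ['C1=S', 'C2=S'] -> C0=M] -> [M,I,I]

Answer: M I I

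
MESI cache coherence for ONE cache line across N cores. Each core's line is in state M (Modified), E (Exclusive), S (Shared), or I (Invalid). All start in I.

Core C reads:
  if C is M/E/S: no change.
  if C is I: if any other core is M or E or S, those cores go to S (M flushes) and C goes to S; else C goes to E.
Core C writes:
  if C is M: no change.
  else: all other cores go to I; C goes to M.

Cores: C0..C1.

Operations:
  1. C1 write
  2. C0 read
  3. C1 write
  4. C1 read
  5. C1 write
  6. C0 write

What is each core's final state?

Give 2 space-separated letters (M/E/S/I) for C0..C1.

Answer: M I

Derivation:
Op 1: C1 write [C1 write: invalidate none -> C1=M] -> [I,M]
Op 2: C0 read [C0 read from I: others=['C1=M'] -> C0=S, others downsized to S] -> [S,S]
Op 3: C1 write [C1 write: invalidate ['C0=S'] -> C1=M] -> [I,M]
Op 4: C1 read [C1 read: already in M, no change] -> [I,M]
Op 5: C1 write [C1 write: already M (modified), no change] -> [I,M]
Op 6: C0 write [C0 write: invalidate ['C1=M'] -> C0=M] -> [M,I]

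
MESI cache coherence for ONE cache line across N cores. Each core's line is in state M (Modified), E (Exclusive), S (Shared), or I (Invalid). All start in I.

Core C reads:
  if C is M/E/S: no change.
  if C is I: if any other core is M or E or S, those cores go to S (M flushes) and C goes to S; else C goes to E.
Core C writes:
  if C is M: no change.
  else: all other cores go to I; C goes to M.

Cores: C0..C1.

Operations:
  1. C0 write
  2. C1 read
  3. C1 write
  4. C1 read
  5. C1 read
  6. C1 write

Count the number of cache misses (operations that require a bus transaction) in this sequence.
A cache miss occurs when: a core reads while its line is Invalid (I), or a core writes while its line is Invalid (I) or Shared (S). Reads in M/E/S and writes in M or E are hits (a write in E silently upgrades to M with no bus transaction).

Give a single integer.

Op 1: C0 write [C0 write: invalidate none -> C0=M] -> [M,I] [MISS #1: write from I]
Op 2: C1 read [C1 read from I: others=['C0=M'] -> C1=S, others downsized to S] -> [S,S] [MISS #2: read from I]
Op 3: C1 write [C1 write: invalidate ['C0=S'] -> C1=M] -> [I,M] [MISS #3: write from S]
Op 4: C1 read [C1 read: already in M, no change] -> [I,M] [hit: read from M]
Op 5: C1 read [C1 read: already in M, no change] -> [I,M] [hit: read from M]
Op 6: C1 write [C1 write: already M (modified), no change] -> [I,M] [hit: write from M]

Answer: 3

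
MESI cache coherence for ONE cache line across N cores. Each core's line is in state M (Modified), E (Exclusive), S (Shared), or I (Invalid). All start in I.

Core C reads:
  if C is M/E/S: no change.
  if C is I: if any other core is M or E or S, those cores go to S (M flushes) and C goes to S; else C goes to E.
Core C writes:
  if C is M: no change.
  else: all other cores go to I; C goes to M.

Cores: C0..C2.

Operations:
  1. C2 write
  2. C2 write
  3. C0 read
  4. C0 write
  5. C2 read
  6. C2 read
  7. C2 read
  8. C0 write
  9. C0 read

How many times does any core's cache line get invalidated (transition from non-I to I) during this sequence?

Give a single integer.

Answer: 2

Derivation:
Op 1: C2 write [C2 write: invalidate none -> C2=M] -> [I,I,M] (invalidations this op: 0; running total: 0)
Op 2: C2 write [C2 write: already M (modified), no change] -> [I,I,M] (invalidations this op: 0; running total: 0)
Op 3: C0 read [C0 read from I: others=['C2=M'] -> C0=S, others downsized to S] -> [S,I,S] (invalidations this op: 0; running total: 0)
Op 4: C0 write [C0 write: invalidate ['C2=S'] -> C0=M] -> [M,I,I] (invalidations this op: 1; running total: 1)
Op 5: C2 read [C2 read from I: others=['C0=M'] -> C2=S, others downsized to S] -> [S,I,S] (invalidations this op: 0; running total: 1)
Op 6: C2 read [C2 read: already in S, no change] -> [S,I,S] (invalidations this op: 0; running total: 1)
Op 7: C2 read [C2 read: already in S, no change] -> [S,I,S] (invalidations this op: 0; running total: 1)
Op 8: C0 write [C0 write: invalidate ['C2=S'] -> C0=M] -> [M,I,I] (invalidations this op: 1; running total: 2)
Op 9: C0 read [C0 read: already in M, no change] -> [M,I,I] (invalidations this op: 0; running total: 2)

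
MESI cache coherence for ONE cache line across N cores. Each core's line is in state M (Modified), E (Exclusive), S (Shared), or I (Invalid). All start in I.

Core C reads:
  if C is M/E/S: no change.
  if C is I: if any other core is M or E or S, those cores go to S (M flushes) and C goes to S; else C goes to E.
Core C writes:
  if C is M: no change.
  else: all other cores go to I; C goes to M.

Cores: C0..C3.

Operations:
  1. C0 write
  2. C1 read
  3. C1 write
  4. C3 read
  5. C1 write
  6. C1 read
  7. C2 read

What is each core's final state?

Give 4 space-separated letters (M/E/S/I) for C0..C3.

Answer: I S S I

Derivation:
Op 1: C0 write [C0 write: invalidate none -> C0=M] -> [M,I,I,I]
Op 2: C1 read [C1 read from I: others=['C0=M'] -> C1=S, others downsized to S] -> [S,S,I,I]
Op 3: C1 write [C1 write: invalidate ['C0=S'] -> C1=M] -> [I,M,I,I]
Op 4: C3 read [C3 read from I: others=['C1=M'] -> C3=S, others downsized to S] -> [I,S,I,S]
Op 5: C1 write [C1 write: invalidate ['C3=S'] -> C1=M] -> [I,M,I,I]
Op 6: C1 read [C1 read: already in M, no change] -> [I,M,I,I]
Op 7: C2 read [C2 read from I: others=['C1=M'] -> C2=S, others downsized to S] -> [I,S,S,I]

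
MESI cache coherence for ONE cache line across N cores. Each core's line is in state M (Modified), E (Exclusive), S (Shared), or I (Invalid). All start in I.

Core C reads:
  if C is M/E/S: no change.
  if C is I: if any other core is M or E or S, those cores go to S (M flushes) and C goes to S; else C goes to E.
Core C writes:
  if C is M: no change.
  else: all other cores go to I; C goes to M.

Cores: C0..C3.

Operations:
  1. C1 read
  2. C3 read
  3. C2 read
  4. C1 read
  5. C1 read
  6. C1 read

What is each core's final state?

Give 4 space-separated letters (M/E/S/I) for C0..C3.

Answer: I S S S

Derivation:
Op 1: C1 read [C1 read from I: no other sharers -> C1=E (exclusive)] -> [I,E,I,I]
Op 2: C3 read [C3 read from I: others=['C1=E'] -> C3=S, others downsized to S] -> [I,S,I,S]
Op 3: C2 read [C2 read from I: others=['C1=S', 'C3=S'] -> C2=S, others downsized to S] -> [I,S,S,S]
Op 4: C1 read [C1 read: already in S, no change] -> [I,S,S,S]
Op 5: C1 read [C1 read: already in S, no change] -> [I,S,S,S]
Op 6: C1 read [C1 read: already in S, no change] -> [I,S,S,S]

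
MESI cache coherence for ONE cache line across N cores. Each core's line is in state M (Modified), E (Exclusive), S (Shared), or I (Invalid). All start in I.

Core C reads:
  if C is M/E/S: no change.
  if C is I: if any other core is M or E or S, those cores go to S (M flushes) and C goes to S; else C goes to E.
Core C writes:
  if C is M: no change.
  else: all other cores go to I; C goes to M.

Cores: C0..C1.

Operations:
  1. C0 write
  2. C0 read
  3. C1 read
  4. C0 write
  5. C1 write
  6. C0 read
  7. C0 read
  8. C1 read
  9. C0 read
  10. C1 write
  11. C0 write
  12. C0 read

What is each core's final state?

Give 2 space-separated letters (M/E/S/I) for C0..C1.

Answer: M I

Derivation:
Op 1: C0 write [C0 write: invalidate none -> C0=M] -> [M,I]
Op 2: C0 read [C0 read: already in M, no change] -> [M,I]
Op 3: C1 read [C1 read from I: others=['C0=M'] -> C1=S, others downsized to S] -> [S,S]
Op 4: C0 write [C0 write: invalidate ['C1=S'] -> C0=M] -> [M,I]
Op 5: C1 write [C1 write: invalidate ['C0=M'] -> C1=M] -> [I,M]
Op 6: C0 read [C0 read from I: others=['C1=M'] -> C0=S, others downsized to S] -> [S,S]
Op 7: C0 read [C0 read: already in S, no change] -> [S,S]
Op 8: C1 read [C1 read: already in S, no change] -> [S,S]
Op 9: C0 read [C0 read: already in S, no change] -> [S,S]
Op 10: C1 write [C1 write: invalidate ['C0=S'] -> C1=M] -> [I,M]
Op 11: C0 write [C0 write: invalidate ['C1=M'] -> C0=M] -> [M,I]
Op 12: C0 read [C0 read: already in M, no change] -> [M,I]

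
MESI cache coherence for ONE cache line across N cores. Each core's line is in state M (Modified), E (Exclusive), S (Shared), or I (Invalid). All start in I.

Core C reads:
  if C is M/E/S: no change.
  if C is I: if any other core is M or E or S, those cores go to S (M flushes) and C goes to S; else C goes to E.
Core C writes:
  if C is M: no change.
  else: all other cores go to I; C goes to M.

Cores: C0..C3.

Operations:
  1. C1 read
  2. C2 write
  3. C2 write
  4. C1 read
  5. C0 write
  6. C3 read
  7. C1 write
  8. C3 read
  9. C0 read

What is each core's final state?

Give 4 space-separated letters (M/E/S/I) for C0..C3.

Answer: S S I S

Derivation:
Op 1: C1 read [C1 read from I: no other sharers -> C1=E (exclusive)] -> [I,E,I,I]
Op 2: C2 write [C2 write: invalidate ['C1=E'] -> C2=M] -> [I,I,M,I]
Op 3: C2 write [C2 write: already M (modified), no change] -> [I,I,M,I]
Op 4: C1 read [C1 read from I: others=['C2=M'] -> C1=S, others downsized to S] -> [I,S,S,I]
Op 5: C0 write [C0 write: invalidate ['C1=S', 'C2=S'] -> C0=M] -> [M,I,I,I]
Op 6: C3 read [C3 read from I: others=['C0=M'] -> C3=S, others downsized to S] -> [S,I,I,S]
Op 7: C1 write [C1 write: invalidate ['C0=S', 'C3=S'] -> C1=M] -> [I,M,I,I]
Op 8: C3 read [C3 read from I: others=['C1=M'] -> C3=S, others downsized to S] -> [I,S,I,S]
Op 9: C0 read [C0 read from I: others=['C1=S', 'C3=S'] -> C0=S, others downsized to S] -> [S,S,I,S]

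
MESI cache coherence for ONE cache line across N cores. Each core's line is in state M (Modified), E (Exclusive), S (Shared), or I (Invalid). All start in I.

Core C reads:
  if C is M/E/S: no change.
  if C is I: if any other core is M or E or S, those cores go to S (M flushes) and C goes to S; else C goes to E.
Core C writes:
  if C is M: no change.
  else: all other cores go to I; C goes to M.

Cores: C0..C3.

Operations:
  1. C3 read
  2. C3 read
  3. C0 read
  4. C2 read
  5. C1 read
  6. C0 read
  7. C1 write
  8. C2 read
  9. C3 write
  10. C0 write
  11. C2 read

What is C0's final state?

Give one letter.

Answer: S

Derivation:
Op 1: C3 read [C3 read from I: no other sharers -> C3=E (exclusive)] -> [I,I,I,E]
Op 2: C3 read [C3 read: already in E, no change] -> [I,I,I,E]
Op 3: C0 read [C0 read from I: others=['C3=E'] -> C0=S, others downsized to S] -> [S,I,I,S]
Op 4: C2 read [C2 read from I: others=['C0=S', 'C3=S'] -> C2=S, others downsized to S] -> [S,I,S,S]
Op 5: C1 read [C1 read from I: others=['C0=S', 'C2=S', 'C3=S'] -> C1=S, others downsized to S] -> [S,S,S,S]
Op 6: C0 read [C0 read: already in S, no change] -> [S,S,S,S]
Op 7: C1 write [C1 write: invalidate ['C0=S', 'C2=S', 'C3=S'] -> C1=M] -> [I,M,I,I]
Op 8: C2 read [C2 read from I: others=['C1=M'] -> C2=S, others downsized to S] -> [I,S,S,I]
Op 9: C3 write [C3 write: invalidate ['C1=S', 'C2=S'] -> C3=M] -> [I,I,I,M]
Op 10: C0 write [C0 write: invalidate ['C3=M'] -> C0=M] -> [M,I,I,I]
Op 11: C2 read [C2 read from I: others=['C0=M'] -> C2=S, others downsized to S] -> [S,I,S,I]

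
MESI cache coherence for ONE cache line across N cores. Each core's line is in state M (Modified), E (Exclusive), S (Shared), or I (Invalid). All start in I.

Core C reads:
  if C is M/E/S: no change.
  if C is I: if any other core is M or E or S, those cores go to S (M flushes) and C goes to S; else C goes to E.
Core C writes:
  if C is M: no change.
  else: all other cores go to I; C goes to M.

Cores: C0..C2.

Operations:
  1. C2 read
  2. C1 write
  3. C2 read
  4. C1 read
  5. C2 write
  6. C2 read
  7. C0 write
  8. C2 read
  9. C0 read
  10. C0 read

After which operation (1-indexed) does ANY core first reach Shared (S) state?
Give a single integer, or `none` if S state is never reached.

Answer: 3

Derivation:
Op 1: C2 read [C2 read from I: no other sharers -> C2=E (exclusive)] -> [I,I,E]
Op 2: C1 write [C1 write: invalidate ['C2=E'] -> C1=M] -> [I,M,I]
Op 3: C2 read [C2 read from I: others=['C1=M'] -> C2=S, others downsized to S] -> [I,S,S]
  -> First S state at op 3; remaining ops need not be traced.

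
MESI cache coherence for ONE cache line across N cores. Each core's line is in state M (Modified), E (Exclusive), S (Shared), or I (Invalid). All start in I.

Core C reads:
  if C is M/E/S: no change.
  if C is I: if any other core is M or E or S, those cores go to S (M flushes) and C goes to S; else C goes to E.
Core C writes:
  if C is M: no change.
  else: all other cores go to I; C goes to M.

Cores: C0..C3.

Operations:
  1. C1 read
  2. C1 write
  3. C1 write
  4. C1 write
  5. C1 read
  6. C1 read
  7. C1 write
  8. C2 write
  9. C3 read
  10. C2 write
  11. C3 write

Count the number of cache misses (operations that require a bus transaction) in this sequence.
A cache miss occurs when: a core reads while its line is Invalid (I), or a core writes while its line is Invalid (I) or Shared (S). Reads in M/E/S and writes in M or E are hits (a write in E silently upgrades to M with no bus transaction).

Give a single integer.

Answer: 5

Derivation:
Op 1: C1 read [C1 read from I: no other sharers -> C1=E (exclusive)] -> [I,E,I,I] [MISS #1: read from I]
Op 2: C1 write [C1 write: invalidate none -> C1=M] -> [I,M,I,I] [hit: write from E is a silent E->M upgrade, no bus transaction]
Op 3: C1 write [C1 write: already M (modified), no change] -> [I,M,I,I] [hit: write from M]
Op 4: C1 write [C1 write: already M (modified), no change] -> [I,M,I,I] [hit: write from M]
Op 5: C1 read [C1 read: already in M, no change] -> [I,M,I,I] [hit: read from M]
Op 6: C1 read [C1 read: already in M, no change] -> [I,M,I,I] [hit: read from M]
Op 7: C1 write [C1 write: already M (modified), no change] -> [I,M,I,I] [hit: write from M]
Op 8: C2 write [C2 write: invalidate ['C1=M'] -> C2=M] -> [I,I,M,I] [MISS #2: write from I]
Op 9: C3 read [C3 read from I: others=['C2=M'] -> C3=S, others downsized to S] -> [I,I,S,S] [MISS #3: read from I]
Op 10: C2 write [C2 write: invalidate ['C3=S'] -> C2=M] -> [I,I,M,I] [MISS #4: write from S]
Op 11: C3 write [C3 write: invalidate ['C2=M'] -> C3=M] -> [I,I,I,M] [MISS #5: write from I]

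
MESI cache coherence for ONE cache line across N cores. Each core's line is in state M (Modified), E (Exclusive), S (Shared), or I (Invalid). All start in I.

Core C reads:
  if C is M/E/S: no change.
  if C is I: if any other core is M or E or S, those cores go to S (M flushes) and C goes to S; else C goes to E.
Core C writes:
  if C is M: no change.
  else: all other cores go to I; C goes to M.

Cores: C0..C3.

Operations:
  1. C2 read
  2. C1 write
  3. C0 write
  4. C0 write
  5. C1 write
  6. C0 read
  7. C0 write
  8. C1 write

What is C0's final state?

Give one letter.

Answer: I

Derivation:
Op 1: C2 read [C2 read from I: no other sharers -> C2=E (exclusive)] -> [I,I,E,I]
Op 2: C1 write [C1 write: invalidate ['C2=E'] -> C1=M] -> [I,M,I,I]
Op 3: C0 write [C0 write: invalidate ['C1=M'] -> C0=M] -> [M,I,I,I]
Op 4: C0 write [C0 write: already M (modified), no change] -> [M,I,I,I]
Op 5: C1 write [C1 write: invalidate ['C0=M'] -> C1=M] -> [I,M,I,I]
Op 6: C0 read [C0 read from I: others=['C1=M'] -> C0=S, others downsized to S] -> [S,S,I,I]
Op 7: C0 write [C0 write: invalidate ['C1=S'] -> C0=M] -> [M,I,I,I]
Op 8: C1 write [C1 write: invalidate ['C0=M'] -> C1=M] -> [I,M,I,I]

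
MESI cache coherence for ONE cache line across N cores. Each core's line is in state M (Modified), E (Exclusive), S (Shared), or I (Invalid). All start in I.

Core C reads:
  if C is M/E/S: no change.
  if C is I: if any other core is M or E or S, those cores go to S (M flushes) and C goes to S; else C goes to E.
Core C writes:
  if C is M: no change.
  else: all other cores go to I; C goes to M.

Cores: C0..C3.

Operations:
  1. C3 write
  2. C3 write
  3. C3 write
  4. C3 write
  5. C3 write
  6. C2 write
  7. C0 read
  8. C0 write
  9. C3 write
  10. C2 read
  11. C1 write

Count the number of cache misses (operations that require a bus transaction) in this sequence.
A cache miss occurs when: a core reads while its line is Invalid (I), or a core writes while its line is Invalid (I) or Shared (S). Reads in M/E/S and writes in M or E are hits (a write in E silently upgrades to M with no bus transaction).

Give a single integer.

Answer: 7

Derivation:
Op 1: C3 write [C3 write: invalidate none -> C3=M] -> [I,I,I,M] [MISS #1: write from I]
Op 2: C3 write [C3 write: already M (modified), no change] -> [I,I,I,M] [hit: write from M]
Op 3: C3 write [C3 write: already M (modified), no change] -> [I,I,I,M] [hit: write from M]
Op 4: C3 write [C3 write: already M (modified), no change] -> [I,I,I,M] [hit: write from M]
Op 5: C3 write [C3 write: already M (modified), no change] -> [I,I,I,M] [hit: write from M]
Op 6: C2 write [C2 write: invalidate ['C3=M'] -> C2=M] -> [I,I,M,I] [MISS #2: write from I]
Op 7: C0 read [C0 read from I: others=['C2=M'] -> C0=S, others downsized to S] -> [S,I,S,I] [MISS #3: read from I]
Op 8: C0 write [C0 write: invalidate ['C2=S'] -> C0=M] -> [M,I,I,I] [MISS #4: write from S]
Op 9: C3 write [C3 write: invalidate ['C0=M'] -> C3=M] -> [I,I,I,M] [MISS #5: write from I]
Op 10: C2 read [C2 read from I: others=['C3=M'] -> C2=S, others downsized to S] -> [I,I,S,S] [MISS #6: read from I]
Op 11: C1 write [C1 write: invalidate ['C2=S', 'C3=S'] -> C1=M] -> [I,M,I,I] [MISS #7: write from I]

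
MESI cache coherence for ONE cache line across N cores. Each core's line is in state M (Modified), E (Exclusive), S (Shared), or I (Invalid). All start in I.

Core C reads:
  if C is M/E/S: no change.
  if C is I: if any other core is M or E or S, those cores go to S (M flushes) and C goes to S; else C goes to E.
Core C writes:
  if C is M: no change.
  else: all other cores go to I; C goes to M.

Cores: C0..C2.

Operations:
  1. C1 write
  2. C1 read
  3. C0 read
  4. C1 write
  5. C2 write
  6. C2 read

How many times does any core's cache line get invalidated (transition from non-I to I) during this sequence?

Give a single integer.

Op 1: C1 write [C1 write: invalidate none -> C1=M] -> [I,M,I] (invalidations this op: 0; running total: 0)
Op 2: C1 read [C1 read: already in M, no change] -> [I,M,I] (invalidations this op: 0; running total: 0)
Op 3: C0 read [C0 read from I: others=['C1=M'] -> C0=S, others downsized to S] -> [S,S,I] (invalidations this op: 0; running total: 0)
Op 4: C1 write [C1 write: invalidate ['C0=S'] -> C1=M] -> [I,M,I] (invalidations this op: 1; running total: 1)
Op 5: C2 write [C2 write: invalidate ['C1=M'] -> C2=M] -> [I,I,M] (invalidations this op: 1; running total: 2)
Op 6: C2 read [C2 read: already in M, no change] -> [I,I,M] (invalidations this op: 0; running total: 2)

Answer: 2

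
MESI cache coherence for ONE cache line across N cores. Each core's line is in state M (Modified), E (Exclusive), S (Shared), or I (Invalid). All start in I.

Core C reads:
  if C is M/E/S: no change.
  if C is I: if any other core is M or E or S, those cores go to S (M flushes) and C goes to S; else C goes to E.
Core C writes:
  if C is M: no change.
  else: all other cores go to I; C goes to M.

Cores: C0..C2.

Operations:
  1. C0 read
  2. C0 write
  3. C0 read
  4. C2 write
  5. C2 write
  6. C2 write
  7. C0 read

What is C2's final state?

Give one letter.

Answer: S

Derivation:
Op 1: C0 read [C0 read from I: no other sharers -> C0=E (exclusive)] -> [E,I,I]
Op 2: C0 write [C0 write: invalidate none -> C0=M] -> [M,I,I]
Op 3: C0 read [C0 read: already in M, no change] -> [M,I,I]
Op 4: C2 write [C2 write: invalidate ['C0=M'] -> C2=M] -> [I,I,M]
Op 5: C2 write [C2 write: already M (modified), no change] -> [I,I,M]
Op 6: C2 write [C2 write: already M (modified), no change] -> [I,I,M]
Op 7: C0 read [C0 read from I: others=['C2=M'] -> C0=S, others downsized to S] -> [S,I,S]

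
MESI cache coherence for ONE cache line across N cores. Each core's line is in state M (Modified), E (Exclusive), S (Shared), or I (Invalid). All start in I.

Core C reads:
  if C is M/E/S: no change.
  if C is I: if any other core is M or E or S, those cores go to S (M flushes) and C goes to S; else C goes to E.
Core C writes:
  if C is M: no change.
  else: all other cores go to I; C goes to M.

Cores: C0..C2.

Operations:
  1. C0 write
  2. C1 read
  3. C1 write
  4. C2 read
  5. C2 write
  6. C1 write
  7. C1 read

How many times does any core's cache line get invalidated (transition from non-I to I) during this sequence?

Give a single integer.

Op 1: C0 write [C0 write: invalidate none -> C0=M] -> [M,I,I] (invalidations this op: 0; running total: 0)
Op 2: C1 read [C1 read from I: others=['C0=M'] -> C1=S, others downsized to S] -> [S,S,I] (invalidations this op: 0; running total: 0)
Op 3: C1 write [C1 write: invalidate ['C0=S'] -> C1=M] -> [I,M,I] (invalidations this op: 1; running total: 1)
Op 4: C2 read [C2 read from I: others=['C1=M'] -> C2=S, others downsized to S] -> [I,S,S] (invalidations this op: 0; running total: 1)
Op 5: C2 write [C2 write: invalidate ['C1=S'] -> C2=M] -> [I,I,M] (invalidations this op: 1; running total: 2)
Op 6: C1 write [C1 write: invalidate ['C2=M'] -> C1=M] -> [I,M,I] (invalidations this op: 1; running total: 3)
Op 7: C1 read [C1 read: already in M, no change] -> [I,M,I] (invalidations this op: 0; running total: 3)

Answer: 3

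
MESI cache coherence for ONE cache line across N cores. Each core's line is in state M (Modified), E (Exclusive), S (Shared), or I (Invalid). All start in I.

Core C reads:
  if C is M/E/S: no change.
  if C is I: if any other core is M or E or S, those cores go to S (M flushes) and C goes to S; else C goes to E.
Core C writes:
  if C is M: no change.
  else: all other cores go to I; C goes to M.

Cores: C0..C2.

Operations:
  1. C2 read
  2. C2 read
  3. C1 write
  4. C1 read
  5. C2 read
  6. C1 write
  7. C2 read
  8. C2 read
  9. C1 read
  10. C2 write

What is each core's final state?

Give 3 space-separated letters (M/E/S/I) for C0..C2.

Op 1: C2 read [C2 read from I: no other sharers -> C2=E (exclusive)] -> [I,I,E]
Op 2: C2 read [C2 read: already in E, no change] -> [I,I,E]
Op 3: C1 write [C1 write: invalidate ['C2=E'] -> C1=M] -> [I,M,I]
Op 4: C1 read [C1 read: already in M, no change] -> [I,M,I]
Op 5: C2 read [C2 read from I: others=['C1=M'] -> C2=S, others downsized to S] -> [I,S,S]
Op 6: C1 write [C1 write: invalidate ['C2=S'] -> C1=M] -> [I,M,I]
Op 7: C2 read [C2 read from I: others=['C1=M'] -> C2=S, others downsized to S] -> [I,S,S]
Op 8: C2 read [C2 read: already in S, no change] -> [I,S,S]
Op 9: C1 read [C1 read: already in S, no change] -> [I,S,S]
Op 10: C2 write [C2 write: invalidate ['C1=S'] -> C2=M] -> [I,I,M]

Answer: I I M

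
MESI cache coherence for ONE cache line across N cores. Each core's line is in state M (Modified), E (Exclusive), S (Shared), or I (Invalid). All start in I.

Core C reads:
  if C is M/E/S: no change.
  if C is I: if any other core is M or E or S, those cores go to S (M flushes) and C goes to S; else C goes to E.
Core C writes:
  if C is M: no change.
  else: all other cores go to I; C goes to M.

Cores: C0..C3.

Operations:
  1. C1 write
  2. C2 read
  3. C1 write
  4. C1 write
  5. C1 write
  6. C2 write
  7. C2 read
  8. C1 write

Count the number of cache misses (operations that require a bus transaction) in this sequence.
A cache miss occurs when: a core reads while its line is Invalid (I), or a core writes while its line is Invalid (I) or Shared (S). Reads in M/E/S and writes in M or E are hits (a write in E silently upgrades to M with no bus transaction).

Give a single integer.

Op 1: C1 write [C1 write: invalidate none -> C1=M] -> [I,M,I,I] [MISS #1: write from I]
Op 2: C2 read [C2 read from I: others=['C1=M'] -> C2=S, others downsized to S] -> [I,S,S,I] [MISS #2: read from I]
Op 3: C1 write [C1 write: invalidate ['C2=S'] -> C1=M] -> [I,M,I,I] [MISS #3: write from S]
Op 4: C1 write [C1 write: already M (modified), no change] -> [I,M,I,I] [hit: write from M]
Op 5: C1 write [C1 write: already M (modified), no change] -> [I,M,I,I] [hit: write from M]
Op 6: C2 write [C2 write: invalidate ['C1=M'] -> C2=M] -> [I,I,M,I] [MISS #4: write from I]
Op 7: C2 read [C2 read: already in M, no change] -> [I,I,M,I] [hit: read from M]
Op 8: C1 write [C1 write: invalidate ['C2=M'] -> C1=M] -> [I,M,I,I] [MISS #5: write from I]

Answer: 5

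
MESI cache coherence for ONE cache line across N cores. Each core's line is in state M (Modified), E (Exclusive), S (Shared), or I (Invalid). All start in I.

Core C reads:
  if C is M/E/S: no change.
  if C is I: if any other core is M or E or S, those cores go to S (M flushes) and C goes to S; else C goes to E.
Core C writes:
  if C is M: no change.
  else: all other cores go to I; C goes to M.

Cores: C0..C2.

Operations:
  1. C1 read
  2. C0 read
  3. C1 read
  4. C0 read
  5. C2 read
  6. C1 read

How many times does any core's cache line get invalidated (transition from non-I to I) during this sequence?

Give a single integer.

Answer: 0

Derivation:
Op 1: C1 read [C1 read from I: no other sharers -> C1=E (exclusive)] -> [I,E,I] (invalidations this op: 0; running total: 0)
Op 2: C0 read [C0 read from I: others=['C1=E'] -> C0=S, others downsized to S] -> [S,S,I] (invalidations this op: 0; running total: 0)
Op 3: C1 read [C1 read: already in S, no change] -> [S,S,I] (invalidations this op: 0; running total: 0)
Op 4: C0 read [C0 read: already in S, no change] -> [S,S,I] (invalidations this op: 0; running total: 0)
Op 5: C2 read [C2 read from I: others=['C0=S', 'C1=S'] -> C2=S, others downsized to S] -> [S,S,S] (invalidations this op: 0; running total: 0)
Op 6: C1 read [C1 read: already in S, no change] -> [S,S,S] (invalidations this op: 0; running total: 0)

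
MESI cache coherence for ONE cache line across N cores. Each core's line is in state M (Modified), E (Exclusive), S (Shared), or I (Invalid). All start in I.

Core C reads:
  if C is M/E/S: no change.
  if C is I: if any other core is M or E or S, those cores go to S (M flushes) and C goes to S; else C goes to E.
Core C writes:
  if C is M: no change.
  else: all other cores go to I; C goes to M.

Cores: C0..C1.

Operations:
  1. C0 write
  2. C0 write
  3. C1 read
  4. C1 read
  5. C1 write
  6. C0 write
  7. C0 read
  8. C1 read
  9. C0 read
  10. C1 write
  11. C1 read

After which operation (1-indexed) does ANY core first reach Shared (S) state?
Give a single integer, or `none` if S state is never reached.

Answer: 3

Derivation:
Op 1: C0 write [C0 write: invalidate none -> C0=M] -> [M,I]
Op 2: C0 write [C0 write: already M (modified), no change] -> [M,I]
Op 3: C1 read [C1 read from I: others=['C0=M'] -> C1=S, others downsized to S] -> [S,S]
  -> First S state at op 3; remaining ops need not be traced.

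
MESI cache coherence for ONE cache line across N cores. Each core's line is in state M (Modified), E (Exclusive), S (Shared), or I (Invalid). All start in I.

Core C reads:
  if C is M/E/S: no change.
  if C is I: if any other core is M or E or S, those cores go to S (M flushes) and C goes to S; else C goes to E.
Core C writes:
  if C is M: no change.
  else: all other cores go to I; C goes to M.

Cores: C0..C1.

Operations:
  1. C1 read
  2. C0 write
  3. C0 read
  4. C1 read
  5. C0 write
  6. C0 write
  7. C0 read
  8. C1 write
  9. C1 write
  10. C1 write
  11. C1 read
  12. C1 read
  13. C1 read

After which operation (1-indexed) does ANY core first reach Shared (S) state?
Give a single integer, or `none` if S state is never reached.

Answer: 4

Derivation:
Op 1: C1 read [C1 read from I: no other sharers -> C1=E (exclusive)] -> [I,E]
Op 2: C0 write [C0 write: invalidate ['C1=E'] -> C0=M] -> [M,I]
Op 3: C0 read [C0 read: already in M, no change] -> [M,I]
Op 4: C1 read [C1 read from I: others=['C0=M'] -> C1=S, others downsized to S] -> [S,S]
  -> First S state at op 4; remaining ops need not be traced.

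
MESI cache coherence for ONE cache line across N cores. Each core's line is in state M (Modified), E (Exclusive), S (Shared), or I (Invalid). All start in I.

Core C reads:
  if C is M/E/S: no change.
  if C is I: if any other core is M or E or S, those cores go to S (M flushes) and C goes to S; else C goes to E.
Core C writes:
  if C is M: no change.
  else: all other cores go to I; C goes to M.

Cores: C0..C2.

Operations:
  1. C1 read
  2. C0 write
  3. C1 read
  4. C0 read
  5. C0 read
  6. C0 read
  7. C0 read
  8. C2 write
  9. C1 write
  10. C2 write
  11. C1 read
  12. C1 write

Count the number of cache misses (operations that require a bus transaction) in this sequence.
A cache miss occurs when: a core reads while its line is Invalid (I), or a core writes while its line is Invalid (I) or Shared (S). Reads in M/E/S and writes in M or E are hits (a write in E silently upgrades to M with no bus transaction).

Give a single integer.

Op 1: C1 read [C1 read from I: no other sharers -> C1=E (exclusive)] -> [I,E,I] [MISS #1: read from I]
Op 2: C0 write [C0 write: invalidate ['C1=E'] -> C0=M] -> [M,I,I] [MISS #2: write from I]
Op 3: C1 read [C1 read from I: others=['C0=M'] -> C1=S, others downsized to S] -> [S,S,I] [MISS #3: read from I]
Op 4: C0 read [C0 read: already in S, no change] -> [S,S,I] [hit: read from S]
Op 5: C0 read [C0 read: already in S, no change] -> [S,S,I] [hit: read from S]
Op 6: C0 read [C0 read: already in S, no change] -> [S,S,I] [hit: read from S]
Op 7: C0 read [C0 read: already in S, no change] -> [S,S,I] [hit: read from S]
Op 8: C2 write [C2 write: invalidate ['C0=S', 'C1=S'] -> C2=M] -> [I,I,M] [MISS #4: write from I]
Op 9: C1 write [C1 write: invalidate ['C2=M'] -> C1=M] -> [I,M,I] [MISS #5: write from I]
Op 10: C2 write [C2 write: invalidate ['C1=M'] -> C2=M] -> [I,I,M] [MISS #6: write from I]
Op 11: C1 read [C1 read from I: others=['C2=M'] -> C1=S, others downsized to S] -> [I,S,S] [MISS #7: read from I]
Op 12: C1 write [C1 write: invalidate ['C2=S'] -> C1=M] -> [I,M,I] [MISS #8: write from S]

Answer: 8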